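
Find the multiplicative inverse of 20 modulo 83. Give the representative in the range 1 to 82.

83 = 4·20 + 3
20 = 6·3 + 2
3 = 1·2 + 1
2 = 2·1 + 0
Back-substituting gives 20·54 ≡ 1 (mod 83).

54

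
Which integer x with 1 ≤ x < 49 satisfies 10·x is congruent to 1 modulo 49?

10·5 = 50 = 1·49 + 1, so 10⁻¹ ≡ 5 (mod 49).

5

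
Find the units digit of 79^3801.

Last digits of 9^n: 9, 1 (period 2).
3801 leaves remainder 1 on division by 2, so 79^3801 ends in 9.

9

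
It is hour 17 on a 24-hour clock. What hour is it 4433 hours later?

10

4433 mod 24 = 17 (since 184·24 = 4416).
(17 + 17) mod 24 = 10.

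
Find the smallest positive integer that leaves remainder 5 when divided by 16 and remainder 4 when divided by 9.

85

Since 9·9 ≡ 1 (mod 16), take x = 4 + 9·((5−4)·9 mod 16) = 4 + 9·9 = 85.
Check: 85 mod 16 = 5, 85 mod 9 = 4.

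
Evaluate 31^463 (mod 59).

40

By repeated squaring mod 59: 31^1≡31, 31^2≡17, 31^4≡53, 31^8≡36, 31^16≡57, 31^32≡4, 31^64≡16, 31^128≡20, 31^256≡46.
Since 463 = 1 + 2 + 4 + 8 + 64 + 128 + 256 in binary, 31^463 ≡ 31·17·53·36·16·20·46 ≡ 40 (mod 59).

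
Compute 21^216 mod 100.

Square-and-reduce mod 100: 21^1≡21, 21^2≡41, 21^4≡81, 21^8≡61, 21^16≡21, 21^32≡41, 21^64≡81, 21^128≡61.
Since 216 = 8 + 16 + 64 + 128 in binary, 21^216 ≡ 61·21·81·61 ≡ 21 (mod 100).

21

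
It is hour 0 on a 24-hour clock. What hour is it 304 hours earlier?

8

304 mod 24 = 16 (since 12·24 = 288).
(0 − 16) mod 24 = 8.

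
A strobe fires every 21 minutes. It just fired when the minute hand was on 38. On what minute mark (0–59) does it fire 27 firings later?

27·21 = 567.
567 − 9·60 = 27, so 567 ≡ 27 (mod 60).
(38 + 27) mod 60 = 5.

5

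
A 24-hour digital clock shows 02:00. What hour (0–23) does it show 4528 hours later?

4528 = 188·24 + 16, so 4528 mod 24 = 16.
(2 + 16) mod 24 = 18.

18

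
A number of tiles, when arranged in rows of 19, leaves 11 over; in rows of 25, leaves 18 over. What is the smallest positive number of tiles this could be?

x ≡ 11 (mod 19) gives x ∈ {11, 30, 49, 68}.
The first of these with x mod 25 = 18 is 68.

68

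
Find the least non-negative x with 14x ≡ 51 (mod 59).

50

The inverse of 14 mod 59 is 38 (since 14·38 = 532 ≡ 1).
So x ≡ 38·51 = 1938 ≡ 50 (mod 59).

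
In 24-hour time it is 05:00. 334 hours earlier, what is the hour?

334 = 13·24 + 22, so 334 mod 24 = 22.
(5 − 22) mod 24 = 7.

7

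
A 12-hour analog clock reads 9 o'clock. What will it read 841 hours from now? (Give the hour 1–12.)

10

841 = 70·12 + 1, so 841 mod 12 = 1.
9 + 1 → 10 on a 12-hour dial.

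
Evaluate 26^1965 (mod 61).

By repeated squaring mod 61: 26^1≡26, 26^2≡5, 26^4≡25, 26^8≡15, 26^16≡42, 26^32≡56, 26^64≡25, 26^128≡15, 26^256≡42, 26^512≡56, 26^1024≡25.
Since 1965 = 1 + 4 + 8 + 32 + 128 + 256 + 512 + 1024 in binary, 26^1965 ≡ 26·25·15·56·15·42·56·25 ≡ 50 (mod 61).

50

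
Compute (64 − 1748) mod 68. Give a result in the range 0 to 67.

16

1748 mod 68 = 48 (since 25·68 = 1700).
(64 − 48) mod 68 = 16.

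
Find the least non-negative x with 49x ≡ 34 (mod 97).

68

The inverse of 49 mod 97 is 2 (since 49·2 = 98 ≡ 1).
So x ≡ 2·34 = 68 ≡ 68 (mod 97).
Check: 49·68 = 3332 = 34·97 + 34.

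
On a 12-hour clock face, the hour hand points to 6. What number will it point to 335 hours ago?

335 mod 12 = 11 (since 27·12 = 324).
6 − 11 → 7 on a 12-hour dial.

7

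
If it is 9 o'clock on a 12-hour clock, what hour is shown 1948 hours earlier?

1948 − 162·12 = 4, so 1948 ≡ 4 (mod 12).
9 − 4 → 5 on a 12-hour dial.

5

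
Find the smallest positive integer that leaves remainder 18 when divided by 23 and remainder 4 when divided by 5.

x ≡ 4 (mod 5) gives x ∈ {4, 9, 14, 19, 24, 29, 34, 39, …}.
The first of these with x mod 23 = 18 is 64.

64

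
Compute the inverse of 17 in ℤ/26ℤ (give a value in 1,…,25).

26 = 1·17 + 9
17 = 1·9 + 8
9 = 1·8 + 1
8 = 8·1 + 0
Back-substituting gives 17·23 ≡ 1 (mod 26).

23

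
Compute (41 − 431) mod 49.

2

431 − 8·49 = 39, so 431 ≡ 39 (mod 49).
(41 − 39) mod 49 = 2.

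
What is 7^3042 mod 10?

9

The units digit of 7^n cycles with period 4: 7, 9, 3, 1, …
3042 leaves remainder 2 on division by 4, so 7^3042 ends in 9.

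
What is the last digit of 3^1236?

Last digits of 3^n: 3, 9, 7, 1 (period 4).
1236 leaves remainder 0 on division by 4, so 3^1236 ends in 1.

1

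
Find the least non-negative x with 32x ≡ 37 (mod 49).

18

The inverse of 32 mod 49 is 23 (since 32·23 = 736 ≡ 1).
So x ≡ 23·37 = 851 ≡ 18 (mod 49).
Check: 32·18 = 576 = 11·49 + 37.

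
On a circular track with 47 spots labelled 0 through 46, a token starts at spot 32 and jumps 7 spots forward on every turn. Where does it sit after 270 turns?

42

270·7 = 1890.
1890 mod 47 = 10 (since 40·47 = 1880).
(32 + 10) mod 47 = 42.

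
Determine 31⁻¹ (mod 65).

21

31·21 = 651 = 10·65 + 1, so 31⁻¹ ≡ 21 (mod 65).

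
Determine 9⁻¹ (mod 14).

11

9·11 = 99 = 7·14 + 1, so 9⁻¹ ≡ 11 (mod 14).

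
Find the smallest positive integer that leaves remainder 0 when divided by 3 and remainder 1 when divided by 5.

6

x ≡ 0 (mod 3) gives x ∈ {0, 3, 6}.
The first of these with x mod 5 = 1 is 6.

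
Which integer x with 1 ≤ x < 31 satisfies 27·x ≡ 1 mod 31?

31 = 1·27 + 4
27 = 6·4 + 3
4 = 1·3 + 1
3 = 3·1 + 0
Back-substituting gives 27·23 ≡ 1 (mod 31).

23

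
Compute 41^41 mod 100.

41

By repeated squaring mod 100: 41^1≡41, 41^2≡81, 41^4≡61, 41^8≡21, 41^16≡41, 41^32≡81.
41 = 1 + 8 + 32, so 41^41 ≡ 41·21·81 ≡ 41 (mod 100).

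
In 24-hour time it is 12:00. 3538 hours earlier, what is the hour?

3538 = 147·24 + 10, so 3538 mod 24 = 10.
(12 − 10) mod 24 = 2.

2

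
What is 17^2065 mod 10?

7

Last digits of 7^n: 7, 9, 3, 1 (period 4).
2065 mod 4 = 1, so the last digit matches 7^1 = 7.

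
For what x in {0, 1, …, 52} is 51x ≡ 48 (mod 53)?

51⁻¹ ≡ 26 (mod 53) because 51·26 = 1326 = 25·53 + 1.
So x ≡ 26·48 = 1248 ≡ 29 (mod 53).
Check: 51·29 = 1479 = 27·53 + 48.

29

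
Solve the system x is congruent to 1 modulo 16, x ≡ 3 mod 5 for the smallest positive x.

x ≡ 3 (mod 5) gives x ∈ {3, 8, 13, 18, 23, 28, 33}.
The first of these with x mod 16 = 1 is 33.

33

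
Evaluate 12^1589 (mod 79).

69

Square-and-reduce mod 79: 12^1≡12, 12^2≡65, 12^4≡38, 12^8≡22, 12^16≡10, 12^32≡21, 12^64≡46, 12^128≡62, 12^256≡52, 12^512≡18, 12^1024≡8.
Since 1589 = 1 + 4 + 16 + 32 + 512 + 1024 in binary, 12^1589 ≡ 12·38·10·21·18·8 ≡ 69 (mod 79).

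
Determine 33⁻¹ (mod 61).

61 = 1·33 + 28
33 = 1·28 + 5
28 = 5·5 + 3
5 = 1·3 + 2
3 = 1·2 + 1
2 = 2·1 + 0
Back-substituting gives 33·37 ≡ 1 (mod 61).

37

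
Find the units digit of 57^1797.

7

The units digit of 57^n cycles with period 4: 7, 9, 3, 1, …
1797 mod 4 = 1, so the last digit matches 7^1 = 7.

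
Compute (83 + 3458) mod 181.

102

3458 = 19·181 + 19, so 3458 mod 181 = 19.
(83 + 19) mod 181 = 102.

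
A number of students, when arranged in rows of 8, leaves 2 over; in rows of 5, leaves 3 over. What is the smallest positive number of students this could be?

Since 5·5 ≡ 1 (mod 8), take x = 3 + 5·((2−3)·5 mod 8) = 3 + 5·3 = 18.
Check: 18 mod 8 = 2, 18 mod 5 = 3.

18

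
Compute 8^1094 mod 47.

18

By repeated squaring mod 47: 8^1≡8, 8^2≡17, 8^4≡7, 8^8≡2, 8^16≡4, 8^32≡16, 8^64≡21, 8^128≡18, 8^256≡42, 8^512≡25, 8^1024≡14.
Since 1094 = 2 + 4 + 64 + 1024 in binary, 8^1094 ≡ 17·7·21·14 ≡ 18 (mod 47).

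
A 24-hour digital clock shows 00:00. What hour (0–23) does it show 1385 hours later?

1385 = 57·24 + 17, so 1385 mod 24 = 17.
(0 + 17) mod 24 = 17.

17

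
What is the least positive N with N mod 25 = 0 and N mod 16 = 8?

200

Since 16·11 ≡ 1 (mod 25), take x = 8 + 16·((0−8)·11 mod 25) = 8 + 16·12 = 200.
Check: 200 mod 25 = 0, 200 mod 16 = 8.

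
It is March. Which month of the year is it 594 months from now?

September

594 = 49·12 + 6, so 594 mod 12 = 6.
March + 6 months → September.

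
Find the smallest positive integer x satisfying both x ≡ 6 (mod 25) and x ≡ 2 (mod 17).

206

x ≡ 2 (mod 17) gives x ∈ {2, 19, 36, 53, 70, 87, 104, 121, …}.
The first of these with x mod 25 = 6 is 206.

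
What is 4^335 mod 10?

4

Last digits of 4^n: 4, 6 (period 2).
335 leaves remainder 1 on division by 2, so 4^335 ends in 4.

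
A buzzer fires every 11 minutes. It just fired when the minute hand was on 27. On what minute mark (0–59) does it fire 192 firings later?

192·11 = 2112.
2112 mod 60 = 12 (since 35·60 = 2100).
(27 + 12) mod 60 = 39.

39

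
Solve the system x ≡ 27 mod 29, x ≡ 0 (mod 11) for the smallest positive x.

143

x ≡ 0 (mod 11) gives x ∈ {0, 11, 22, 33, 44, 55, 66, 77, …}.
The first of these with x mod 29 = 27 is 143.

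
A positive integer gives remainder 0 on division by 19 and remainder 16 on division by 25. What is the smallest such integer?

266

Since 25·16 ≡ 1 (mod 19), take x = 16 + 25·((0−16)·16 mod 19) = 16 + 25·10 = 266.
Check: 266 mod 19 = 0, 266 mod 25 = 16.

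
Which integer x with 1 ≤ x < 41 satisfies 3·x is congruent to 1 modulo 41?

14

41 = 13·3 + 2
3 = 1·2 + 1
2 = 2·1 + 0
Back-substituting gives 3·14 ≡ 1 (mod 41).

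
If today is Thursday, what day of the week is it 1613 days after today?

Sunday

1613 − 230·7 = 3, so 1613 ≡ 3 (mod 7).
Thursday + 3 days → Sunday.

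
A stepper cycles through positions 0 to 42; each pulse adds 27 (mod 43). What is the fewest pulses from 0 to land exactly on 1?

8

43 = 1·27 + 16
27 = 1·16 + 11
16 = 1·11 + 5
11 = 2·5 + 1
5 = 5·1 + 0
Back-substituting gives 27·8 ≡ 1 (mod 43).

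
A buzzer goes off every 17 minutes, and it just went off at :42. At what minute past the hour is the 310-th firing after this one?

32

310·17 = 5270.
5270 − 87·60 = 50, so 5270 ≡ 50 (mod 60).
(42 + 50) mod 60 = 32.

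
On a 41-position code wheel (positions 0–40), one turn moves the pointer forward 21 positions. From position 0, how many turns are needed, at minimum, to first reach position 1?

21·2 = 42 = 1·41 + 1, so 21⁻¹ ≡ 2 (mod 41).

2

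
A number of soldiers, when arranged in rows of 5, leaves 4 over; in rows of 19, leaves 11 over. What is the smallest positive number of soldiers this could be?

x ≡ 4 (mod 5) gives x ∈ {4, 9, 14, 19, 24, 29, 34, 39, …}.
The first of these with x mod 19 = 11 is 49.

49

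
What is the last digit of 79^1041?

9

The units digit of 79^n cycles with period 2: 9, 1, …
1041 leaves remainder 1 on division by 2, so 79^1041 ends in 9.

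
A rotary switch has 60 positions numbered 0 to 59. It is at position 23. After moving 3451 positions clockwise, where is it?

54

3451 − 57·60 = 31, so 3451 ≡ 31 (mod 60).
(23 + 31) mod 60 = 54.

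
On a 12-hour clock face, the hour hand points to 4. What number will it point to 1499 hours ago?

1499 = 124·12 + 11, so 1499 mod 12 = 11.
4 − 11 → 5 on a 12-hour dial.

5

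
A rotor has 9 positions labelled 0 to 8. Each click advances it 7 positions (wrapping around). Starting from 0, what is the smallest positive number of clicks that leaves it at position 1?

4

7·4 = 28 = 3·9 + 1, so 7⁻¹ ≡ 4 (mod 9).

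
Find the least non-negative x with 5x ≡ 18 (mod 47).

13

5⁻¹ ≡ 19 (mod 47) because 5·19 = 95 = 2·47 + 1.
So x ≡ 19·18 = 342 ≡ 13 (mod 47).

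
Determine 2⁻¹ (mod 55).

28

55 = 27·2 + 1
2 = 2·1 + 0
Back-substituting gives 2·28 ≡ 1 (mod 55).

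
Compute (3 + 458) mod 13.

458 − 35·13 = 3, so 458 ≡ 3 (mod 13).
(3 + 3) mod 13 = 6.

6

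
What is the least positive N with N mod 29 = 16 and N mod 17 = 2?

393

Since 17·12 ≡ 1 (mod 29), take x = 2 + 17·((16−2)·12 mod 29) = 2 + 17·23 = 393.
Check: 393 mod 29 = 16, 393 mod 17 = 2.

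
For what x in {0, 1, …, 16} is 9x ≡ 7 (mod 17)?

9⁻¹ ≡ 2 (mod 17) because 9·2 = 18 = 1·17 + 1.
So x ≡ 2·7 = 14 ≡ 14 (mod 17).

14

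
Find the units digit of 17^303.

3

Last digits of 7^n: 7, 9, 3, 1 (period 4).
303 leaves remainder 3 on division by 4, so 17^303 ends in 3.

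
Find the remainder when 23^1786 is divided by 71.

Square-and-reduce mod 71: 23^1≡23, 23^2≡32, 23^4≡30, 23^8≡48, 23^16≡32, 23^32≡30, 23^64≡48, 23^128≡32, 23^256≡30, 23^512≡48, 23^1024≡32.
Since 1786 = 2 + 8 + 16 + 32 + 64 + 128 + 512 + 1024 in binary, 23^1786 ≡ 32·48·32·30·48·32·48·32 ≡ 48 (mod 71).

48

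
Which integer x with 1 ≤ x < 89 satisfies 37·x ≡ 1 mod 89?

37·77 = 2849 = 32·89 + 1, so 37⁻¹ ≡ 77 (mod 89).

77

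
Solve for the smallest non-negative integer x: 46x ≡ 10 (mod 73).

46⁻¹ ≡ 27 (mod 73) because 46·27 = 1242 = 17·73 + 1.
So x ≡ 27·10 = 270 ≡ 51 (mod 73).
Check: 46·51 = 2346 = 32·73 + 10.

51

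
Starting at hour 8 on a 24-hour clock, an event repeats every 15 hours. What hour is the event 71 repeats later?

71·15 = 1065.
1065 − 44·24 = 9, so 1065 ≡ 9 (mod 24).
(8 + 9) mod 24 = 17.

17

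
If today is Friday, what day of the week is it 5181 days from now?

5181 mod 7 = 1 (since 740·7 = 5180).
Friday + 1 day → Saturday.

Saturday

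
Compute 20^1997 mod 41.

33

Square-and-reduce mod 41: 20^1≡20, 20^2≡31, 20^4≡18, 20^8≡37, 20^16≡16, 20^32≡10, 20^64≡18, 20^128≡37, 20^256≡16, 20^512≡10, 20^1024≡18.
Since 1997 = 1 + 4 + 8 + 64 + 128 + 256 + 512 + 1024 in binary, 20^1997 ≡ 20·18·37·18·37·16·10·18 ≡ 33 (mod 41).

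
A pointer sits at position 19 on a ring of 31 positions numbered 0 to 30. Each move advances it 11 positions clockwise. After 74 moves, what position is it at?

27

74·11 = 814.
814 mod 31 = 8 (since 26·31 = 806).
(19 + 8) mod 31 = 27.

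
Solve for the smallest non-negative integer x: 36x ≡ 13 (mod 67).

36⁻¹ ≡ 54 (mod 67) because 36·54 = 1944 = 29·67 + 1.
So x ≡ 54·13 = 702 ≡ 32 (mod 67).

32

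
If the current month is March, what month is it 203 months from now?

203 − 16·12 = 11, so 203 ≡ 11 (mod 12).
March + 11 months → February.

February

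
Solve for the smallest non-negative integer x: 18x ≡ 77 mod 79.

The inverse of 18 mod 79 is 22 (since 18·22 = 396 ≡ 1).
Multiplying both sides by 22: x ≡ 22·77 = 1694 ≡ 35 (mod 79).
Check: 18·35 = 630 = 7·79 + 77.

35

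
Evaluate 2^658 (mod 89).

Square-and-reduce mod 89: 2^1≡2, 2^2≡4, 2^4≡16, 2^8≡78, 2^16≡32, 2^32≡45, 2^64≡67, 2^128≡39, 2^256≡8, 2^512≡64.
Since 658 = 2 + 16 + 128 + 512 in binary, 2^658 ≡ 4·32·39·64 ≡ 67 (mod 89).

67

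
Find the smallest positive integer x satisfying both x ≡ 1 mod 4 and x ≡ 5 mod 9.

x ≡ 1 (mod 4) gives x ∈ {1, 5}.
The first of these with x mod 9 = 5 is 5.

5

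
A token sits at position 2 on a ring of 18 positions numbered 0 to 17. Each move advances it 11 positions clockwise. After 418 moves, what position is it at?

418·11 = 4598.
Dividing 4598 by 18 gives quotient 255 and remainder 8.
(2 + 8) mod 18 = 10.

10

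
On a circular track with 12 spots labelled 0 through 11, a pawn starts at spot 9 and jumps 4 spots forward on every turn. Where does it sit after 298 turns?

298·4 = 1192.
1192 − 99·12 = 4, so 1192 ≡ 4 (mod 12).
(9 + 4) mod 12 = 1.

1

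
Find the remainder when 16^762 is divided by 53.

Successive squares of 16 mod 53: 16^1≡16, 16^2≡44, 16^4≡28, 16^8≡42, 16^16≡15, 16^32≡13, 16^64≡10, 16^128≡47, 16^256≡36, 16^512≡24.
762 = 2 + 8 + 16 + 32 + 64 + 128 + 512, so 16^762 ≡ 44·42·15·13·10·47·24 ≡ 42 (mod 53).

42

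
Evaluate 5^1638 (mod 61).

Square-and-reduce mod 61: 5^1≡5, 5^2≡25, 5^4≡15, 5^8≡42, 5^16≡56, 5^32≡25, 5^64≡15, 5^128≡42, 5^256≡56, 5^512≡25, 5^1024≡15.
Since 1638 = 2 + 4 + 32 + 64 + 512 + 1024 in binary, 5^1638 ≡ 25·15·25·15·25·15 ≡ 58 (mod 61).

58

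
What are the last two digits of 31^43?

91

By repeated squaring mod 100: 31^1≡31, 31^2≡61, 31^4≡21, 31^8≡41, 31^16≡81, 31^32≡61.
Since 43 = 1 + 2 + 8 + 32 in binary, 31^43 ≡ 31·61·41·61 ≡ 91 (mod 100).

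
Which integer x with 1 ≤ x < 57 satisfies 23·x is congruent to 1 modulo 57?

5

23·5 = 115 = 2·57 + 1, so 23⁻¹ ≡ 5 (mod 57).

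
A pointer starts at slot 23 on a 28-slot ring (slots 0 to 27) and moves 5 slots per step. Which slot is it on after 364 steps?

364·5 = 1820.
1820 − 65·28 = 0, so 1820 ≡ 0 (mod 28).
(23 + 0) mod 28 = 23.

23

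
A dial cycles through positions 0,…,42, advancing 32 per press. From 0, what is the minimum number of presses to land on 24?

The inverse of 32 mod 43 is 39 (since 32·39 = 1248 ≡ 1).
Multiplying both sides by 39: x ≡ 39·24 = 936 ≡ 33 (mod 43).
Check: 32·33 = 1056 = 24·43 + 24.

33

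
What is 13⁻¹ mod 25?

2

25 = 1·13 + 12
13 = 1·12 + 1
12 = 12·1 + 0
Back-substituting gives 13·2 ≡ 1 (mod 25).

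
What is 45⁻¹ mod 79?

72

79 = 1·45 + 34
45 = 1·34 + 11
34 = 3·11 + 1
11 = 11·1 + 0
Back-substituting gives 45·72 ≡ 1 (mod 79).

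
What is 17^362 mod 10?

9

The units digit of 17^n cycles with period 4: 7, 9, 3, 1, …
362 leaves remainder 2 on division by 4, so 17^362 ends in 9.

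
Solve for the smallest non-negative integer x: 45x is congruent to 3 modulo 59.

The inverse of 45 mod 59 is 21 (since 45·21 = 945 ≡ 1).
So x ≡ 21·3 = 63 ≡ 4 (mod 59).
Check: 45·4 = 180 = 3·59 + 3.

4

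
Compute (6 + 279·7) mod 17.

279·7 = 1953.
1953 = 114·17 + 15, so 1953 mod 17 = 15.
(6 + 15) mod 17 = 4.

4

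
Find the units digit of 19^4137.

9

The units digit of 19^n cycles with period 2: 9, 1, …
4137 leaves remainder 1 on division by 2, so 19^4137 ends in 9.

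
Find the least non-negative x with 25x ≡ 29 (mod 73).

7

The inverse of 25 mod 73 is 38 (since 25·38 = 950 ≡ 1).
So x ≡ 38·29 = 1102 ≡ 7 (mod 73).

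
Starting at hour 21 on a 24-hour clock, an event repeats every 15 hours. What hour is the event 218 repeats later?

3

218·15 = 3270.
Dividing 3270 by 24 gives quotient 136 and remainder 6.
(21 + 6) mod 24 = 3.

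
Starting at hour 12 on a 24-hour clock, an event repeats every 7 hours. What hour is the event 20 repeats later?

8

20·7 = 140.
140 − 5·24 = 20, so 140 ≡ 20 (mod 24).
(12 + 20) mod 24 = 8.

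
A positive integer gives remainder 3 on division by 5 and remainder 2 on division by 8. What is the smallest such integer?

18

Since 8·2 ≡ 1 (mod 5), take x = 2 + 8·((3−2)·2 mod 5) = 2 + 8·2 = 18.
Check: 18 mod 5 = 3, 18 mod 8 = 2.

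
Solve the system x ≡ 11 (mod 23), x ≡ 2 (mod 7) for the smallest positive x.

x ≡ 2 (mod 7) gives x ∈ {2, 9, 16, 23, 30, 37, 44, 51, …}.
The first of these with x mod 23 = 11 is 149.

149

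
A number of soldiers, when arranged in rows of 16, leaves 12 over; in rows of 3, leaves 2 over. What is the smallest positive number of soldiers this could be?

44

Since 3·11 ≡ 1 (mod 16), take x = 2 + 3·((12−2)·11 mod 16) = 2 + 3·14 = 44.
Check: 44 mod 16 = 12, 44 mod 3 = 2.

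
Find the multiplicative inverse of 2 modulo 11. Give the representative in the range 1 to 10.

6

2·6 = 12 = 1·11 + 1, so 2⁻¹ ≡ 6 (mod 11).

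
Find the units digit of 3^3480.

1

Powers of 3 mod 10 repeat with period 4: 3, 9, 7, 1.
3480 leaves remainder 0 on division by 4, so 3^3480 ends in 1.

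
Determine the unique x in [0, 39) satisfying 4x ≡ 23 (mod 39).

4⁻¹ ≡ 10 (mod 39) because 4·10 = 40 = 1·39 + 1.
So x ≡ 10·23 = 230 ≡ 35 (mod 39).
Check: 4·35 = 140 = 3·39 + 23.

35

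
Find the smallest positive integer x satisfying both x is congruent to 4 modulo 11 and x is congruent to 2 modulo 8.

x ≡ 2 (mod 8) gives x ∈ {2, 10, 18, 26}.
The first of these with x mod 11 = 4 is 26.

26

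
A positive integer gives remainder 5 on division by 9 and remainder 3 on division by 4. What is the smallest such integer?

23

x ≡ 3 (mod 4) gives x ∈ {3, 7, 11, 15, 19, 23}.
The first of these with x mod 9 = 5 is 23.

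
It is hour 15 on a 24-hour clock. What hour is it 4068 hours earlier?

3

4068 mod 24 = 12 (since 169·24 = 4056).
(15 − 12) mod 24 = 3.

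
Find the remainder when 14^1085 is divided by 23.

By repeated squaring mod 23: 14^1≡14, 14^2≡12, 14^4≡6, 14^8≡13, 14^16≡8, 14^32≡18, 14^64≡2, 14^128≡4, 14^256≡16, 14^512≡3, 14^1024≡9.
1085 = 1 + 4 + 8 + 16 + 32 + 1024, so 14^1085 ≡ 14·6·13·8·18·9 ≡ 19 (mod 23).

19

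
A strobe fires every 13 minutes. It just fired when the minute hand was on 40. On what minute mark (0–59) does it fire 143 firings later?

39

143·13 = 1859.
1859 = 30·60 + 59, so 1859 mod 60 = 59.
(40 + 59) mod 60 = 39.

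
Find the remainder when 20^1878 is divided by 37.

Square-and-reduce mod 37: 20^1≡20, 20^2≡30, 20^4≡12, 20^8≡33, 20^16≡16, 20^32≡34, 20^64≡9, 20^128≡7, 20^256≡12, 20^512≡33, 20^1024≡16.
Since 1878 = 2 + 4 + 16 + 64 + 256 + 512 + 1024 in binary, 20^1878 ≡ 30·12·16·9·12·33·16 ≡ 27 (mod 37).

27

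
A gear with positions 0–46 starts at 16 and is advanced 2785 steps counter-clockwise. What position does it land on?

4

2785 = 59·47 + 12, so 2785 mod 47 = 12.
(16 − 12) mod 47 = 4.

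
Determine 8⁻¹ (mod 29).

11

29 = 3·8 + 5
8 = 1·5 + 3
5 = 1·3 + 2
3 = 1·2 + 1
2 = 2·1 + 0
Back-substituting gives 8·11 ≡ 1 (mod 29).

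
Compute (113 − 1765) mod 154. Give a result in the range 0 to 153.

42

1765 − 11·154 = 71, so 1765 ≡ 71 (mod 154).
(113 − 71) mod 154 = 42.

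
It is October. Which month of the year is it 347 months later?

347 = 28·12 + 11, so 347 mod 12 = 11.
October + 11 months → September.

September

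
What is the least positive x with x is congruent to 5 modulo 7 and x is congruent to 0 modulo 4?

12

x ≡ 0 (mod 4) gives x ∈ {0, 4, 8, 12}.
The first of these with x mod 7 = 5 is 12.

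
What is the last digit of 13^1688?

1

Powers of 3 mod 10 repeat with period 4: 3, 9, 7, 1.
1688 mod 4 = 0, so the last digit matches 3^4 = 1.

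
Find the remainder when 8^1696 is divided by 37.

By repeated squaring mod 37: 8^1≡8, 8^2≡27, 8^4≡26, 8^8≡10, 8^16≡26, 8^32≡10, 8^64≡26, 8^128≡10, 8^256≡26, 8^512≡10, 8^1024≡26.
Since 1696 = 32 + 128 + 512 + 1024 in binary, 8^1696 ≡ 10·10·10·26 ≡ 26 (mod 37).

26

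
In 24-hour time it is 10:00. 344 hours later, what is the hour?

344 − 14·24 = 8, so 344 ≡ 8 (mod 24).
(10 + 8) mod 24 = 18.

18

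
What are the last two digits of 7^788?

01

By repeated squaring mod 100: 7^1≡7, 7^2≡49, 7^4≡1, 7^8≡1, 7^16≡1, 7^32≡1, 7^64≡1, 7^128≡1, 7^256≡1, 7^512≡1.
Since 788 = 4 + 16 + 256 + 512 in binary, 7^788 ≡ 1·1·1·1 ≡ 1 (mod 100).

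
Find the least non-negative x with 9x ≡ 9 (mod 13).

1

The inverse of 9 mod 13 is 3 (since 9·3 = 27 ≡ 1).
Multiplying both sides by 3: x ≡ 3·9 = 27 ≡ 1 (mod 13).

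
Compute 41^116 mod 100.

41

Successive squares of 41 mod 100: 41^1≡41, 41^2≡81, 41^4≡61, 41^8≡21, 41^16≡41, 41^32≡81, 41^64≡61.
116 = 4 + 16 + 32 + 64, so 41^116 ≡ 61·41·81·61 ≡ 41 (mod 100).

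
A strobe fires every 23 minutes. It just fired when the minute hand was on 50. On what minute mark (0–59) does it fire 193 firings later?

49

193·23 = 4439.
4439 mod 60 = 59 (since 73·60 = 4380).
(50 + 59) mod 60 = 49.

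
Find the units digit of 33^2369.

Last digits of 3^n: 3, 9, 7, 1 (period 4).
2369 leaves remainder 1 on division by 4, so 33^2369 ends in 3.

3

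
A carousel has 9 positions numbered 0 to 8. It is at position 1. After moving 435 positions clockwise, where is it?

435 − 48·9 = 3, so 435 ≡ 3 (mod 9).
(1 + 3) mod 9 = 4.

4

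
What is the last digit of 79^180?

Powers of 9 mod 10 repeat with period 2: 9, 1.
180 mod 2 = 0, so the last digit matches 9^2 = 1.

1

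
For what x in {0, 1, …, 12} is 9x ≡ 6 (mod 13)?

5

9⁻¹ ≡ 3 (mod 13) because 9·3 = 27 = 2·13 + 1.
Multiplying both sides by 3: x ≡ 3·6 = 18 ≡ 5 (mod 13).
Check: 9·5 = 45 = 3·13 + 6.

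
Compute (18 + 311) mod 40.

9

Dividing 311 by 40 gives quotient 7 and remainder 31.
(18 + 31) mod 40 = 9.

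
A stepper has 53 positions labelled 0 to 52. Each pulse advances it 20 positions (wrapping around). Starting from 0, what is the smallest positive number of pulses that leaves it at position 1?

8

53 = 2·20 + 13
20 = 1·13 + 7
13 = 1·7 + 6
7 = 1·6 + 1
6 = 6·1 + 0
Back-substituting gives 20·8 ≡ 1 (mod 53).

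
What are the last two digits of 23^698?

Square-and-reduce mod 100: 23^1≡23, 23^2≡29, 23^4≡41, 23^8≡81, 23^16≡61, 23^32≡21, 23^64≡41, 23^128≡81, 23^256≡61, 23^512≡21.
Since 698 = 2 + 8 + 16 + 32 + 128 + 512 in binary, 23^698 ≡ 29·81·61·21·81·21 ≡ 69 (mod 100).

69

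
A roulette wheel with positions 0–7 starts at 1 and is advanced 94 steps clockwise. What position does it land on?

7

Dividing 94 by 8 gives quotient 11 and remainder 6.
(1 + 6) mod 8 = 7.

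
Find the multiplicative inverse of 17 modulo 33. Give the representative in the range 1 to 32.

17·2 = 34 = 1·33 + 1, so 17⁻¹ ≡ 2 (mod 33).

2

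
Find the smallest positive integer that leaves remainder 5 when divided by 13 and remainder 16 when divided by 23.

200

Since 23·4 ≡ 1 (mod 13), take x = 16 + 23·((5−16)·4 mod 13) = 16 + 23·8 = 200.
Check: 200 mod 13 = 5, 200 mod 23 = 16.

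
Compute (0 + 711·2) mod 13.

711·2 = 1422.
1422 = 109·13 + 5, so 1422 mod 13 = 5.
(0 + 5) mod 13 = 5.

5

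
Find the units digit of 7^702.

9

Powers of 7 mod 10 repeat with period 4: 7, 9, 3, 1.
702 mod 4 = 2, so the last digit matches 7^2 = 9.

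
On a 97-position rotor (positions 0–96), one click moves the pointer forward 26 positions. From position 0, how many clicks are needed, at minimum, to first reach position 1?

26·56 = 1456 = 15·97 + 1, so 26⁻¹ ≡ 56 (mod 97).

56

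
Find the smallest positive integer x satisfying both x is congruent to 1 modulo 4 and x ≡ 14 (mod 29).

101

x ≡ 1 (mod 4) gives x ∈ {1, 5, 9, 13, 17, 21, 25, 29, …}.
The first of these with x mod 29 = 14 is 101.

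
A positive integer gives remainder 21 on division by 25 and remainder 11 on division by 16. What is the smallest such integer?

Since 16·11 ≡ 1 (mod 25), take x = 11 + 16·((21−11)·11 mod 25) = 11 + 16·10 = 171.
Check: 171 mod 25 = 21, 171 mod 16 = 11.

171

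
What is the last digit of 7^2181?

7

Powers of 7 mod 10 repeat with period 4: 7, 9, 3, 1.
2181 mod 4 = 1, so the last digit matches 7^1 = 7.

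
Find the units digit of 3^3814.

Powers of 3 mod 10 repeat with period 4: 3, 9, 7, 1.
3814 mod 4 = 2, so the last digit matches 3^2 = 9.

9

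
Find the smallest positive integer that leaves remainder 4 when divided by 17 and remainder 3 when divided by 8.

x ≡ 3 (mod 8) gives x ∈ {3, 11, 19, 27, 35, 43, 51, 59, …}.
The first of these with x mod 17 = 4 is 123.

123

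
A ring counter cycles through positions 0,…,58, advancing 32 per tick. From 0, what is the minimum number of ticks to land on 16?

30

32⁻¹ ≡ 24 (mod 59) because 32·24 = 768 = 13·59 + 1.
Multiplying both sides by 24: x ≡ 24·16 = 384 ≡ 30 (mod 59).
Check: 32·30 = 960 = 16·59 + 16.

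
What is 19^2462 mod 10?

Powers of 9 mod 10 repeat with period 2: 9, 1.
2462 leaves remainder 0 on division by 2, so 19^2462 ends in 1.

1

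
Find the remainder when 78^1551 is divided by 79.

78

By repeated squaring mod 79: 78^1≡78, 78^2≡1, 78^4≡1, 78^8≡1, 78^16≡1, 78^32≡1, 78^64≡1, 78^128≡1, 78^256≡1, 78^512≡1, 78^1024≡1.
Since 1551 = 1 + 2 + 4 + 8 + 512 + 1024 in binary, 78^1551 ≡ 78·1·1·1·1·1 ≡ 78 (mod 79).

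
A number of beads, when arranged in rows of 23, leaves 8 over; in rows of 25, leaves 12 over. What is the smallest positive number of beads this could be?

537

x ≡ 8 (mod 23) gives x ∈ {8, 31, 54, 77, 100, 123, 146, 169, …}.
The first of these with x mod 25 = 12 is 537.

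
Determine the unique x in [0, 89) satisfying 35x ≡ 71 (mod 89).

30

The inverse of 35 mod 89 is 28 (since 35·28 = 980 ≡ 1).
So x ≡ 28·71 = 1988 ≡ 30 (mod 89).
Check: 35·30 = 1050 = 11·89 + 71.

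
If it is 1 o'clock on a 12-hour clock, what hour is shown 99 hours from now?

4

99 = 8·12 + 3, so 99 mod 12 = 3.
1 + 3 → 4 on a 12-hour dial.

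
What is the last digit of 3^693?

Last digits of 3^n: 3, 9, 7, 1 (period 4).
693 leaves remainder 1 on division by 4, so 3^693 ends in 3.

3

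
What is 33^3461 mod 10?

Powers of 3 mod 10 repeat with period 4: 3, 9, 7, 1.
3461 leaves remainder 1 on division by 4, so 33^3461 ends in 3.

3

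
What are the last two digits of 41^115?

By repeated squaring mod 100: 41^1≡41, 41^2≡81, 41^4≡61, 41^8≡21, 41^16≡41, 41^32≡81, 41^64≡61.
115 = 1 + 2 + 16 + 32 + 64, so 41^115 ≡ 41·81·41·81·61 ≡ 1 (mod 100).

01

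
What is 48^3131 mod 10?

2

Last digits of 8^n: 8, 4, 2, 6 (period 4).
3131 mod 4 = 3, so the last digit matches 8^3 = 2.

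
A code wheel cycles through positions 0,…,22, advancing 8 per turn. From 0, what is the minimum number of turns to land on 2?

6

8⁻¹ ≡ 3 (mod 23) because 8·3 = 24 = 1·23 + 1.
Multiplying both sides by 3: x ≡ 3·2 = 6 ≡ 6 (mod 23).
Check: 8·6 = 48 = 2·23 + 2.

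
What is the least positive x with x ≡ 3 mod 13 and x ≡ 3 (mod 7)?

x ≡ 3 (mod 7) gives x ∈ {3}.
The first of these with x mod 13 = 3 is 3.

3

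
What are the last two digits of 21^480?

Successive squares of 21 mod 100: 21^1≡21, 21^2≡41, 21^4≡81, 21^8≡61, 21^16≡21, 21^32≡41, 21^64≡81, 21^128≡61, 21^256≡21.
480 = 32 + 64 + 128 + 256, so 21^480 ≡ 41·81·61·21 ≡ 1 (mod 100).

01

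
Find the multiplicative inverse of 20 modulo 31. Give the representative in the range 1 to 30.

31 = 1·20 + 11
20 = 1·11 + 9
11 = 1·9 + 2
9 = 4·2 + 1
2 = 2·1 + 0
Back-substituting gives 20·14 ≡ 1 (mod 31).

14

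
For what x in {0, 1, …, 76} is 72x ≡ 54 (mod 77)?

72⁻¹ ≡ 46 (mod 77) because 72·46 = 3312 = 43·77 + 1.
So x ≡ 46·54 = 2484 ≡ 20 (mod 77).

20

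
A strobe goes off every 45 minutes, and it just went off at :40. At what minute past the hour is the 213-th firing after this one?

25

213·45 = 9585.
9585 = 159·60 + 45, so 9585 mod 60 = 45.
(40 + 45) mod 60 = 25.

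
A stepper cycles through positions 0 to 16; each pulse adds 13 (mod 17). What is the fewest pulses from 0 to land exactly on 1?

4

13·4 = 52 = 3·17 + 1, so 13⁻¹ ≡ 4 (mod 17).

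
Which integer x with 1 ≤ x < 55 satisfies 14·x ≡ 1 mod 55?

14·4 = 56 = 1·55 + 1, so 14⁻¹ ≡ 4 (mod 55).

4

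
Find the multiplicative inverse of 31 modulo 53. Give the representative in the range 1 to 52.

12

31·12 = 372 = 7·53 + 1, so 31⁻¹ ≡ 12 (mod 53).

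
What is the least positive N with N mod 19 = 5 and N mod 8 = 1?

Since 8·12 ≡ 1 (mod 19), take x = 1 + 8·((5−1)·12 mod 19) = 1 + 8·10 = 81.
Check: 81 mod 19 = 5, 81 mod 8 = 1.

81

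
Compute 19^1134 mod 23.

Square-and-reduce mod 23: 19^1≡19, 19^2≡16, 19^4≡3, 19^8≡9, 19^16≡12, 19^32≡6, 19^64≡13, 19^128≡8, 19^256≡18, 19^512≡2, 19^1024≡4.
Since 1134 = 2 + 4 + 8 + 32 + 64 + 1024 in binary, 19^1134 ≡ 16·3·9·6·13·4 ≡ 4 (mod 23).

4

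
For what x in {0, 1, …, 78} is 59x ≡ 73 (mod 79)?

The inverse of 59 mod 79 is 75 (since 59·75 = 4425 ≡ 1).
Multiplying both sides by 75: x ≡ 75·73 = 5475 ≡ 24 (mod 79).

24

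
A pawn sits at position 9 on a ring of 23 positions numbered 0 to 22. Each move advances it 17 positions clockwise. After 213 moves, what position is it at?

19

213·17 = 3621.
3621 = 157·23 + 10, so 3621 mod 23 = 10.
(9 + 10) mod 23 = 19.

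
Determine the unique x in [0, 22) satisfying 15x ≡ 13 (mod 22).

17

15⁻¹ ≡ 3 (mod 22) because 15·3 = 45 = 2·22 + 1.
So x ≡ 3·13 = 39 ≡ 17 (mod 22).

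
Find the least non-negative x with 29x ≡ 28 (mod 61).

29⁻¹ ≡ 40 (mod 61) because 29·40 = 1160 = 19·61 + 1.
So x ≡ 40·28 = 1120 ≡ 22 (mod 61).

22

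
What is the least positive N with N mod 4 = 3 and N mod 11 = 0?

11

Since 11·3 ≡ 1 (mod 4), take x = 0 + 11·((3−0)·3 mod 4) = 0 + 11·1 = 11.
Check: 11 mod 4 = 3, 11 mod 11 = 0.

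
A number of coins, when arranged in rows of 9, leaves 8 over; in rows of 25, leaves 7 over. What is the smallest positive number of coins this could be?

Since 25·4 ≡ 1 (mod 9), take x = 7 + 25·((8−7)·4 mod 9) = 7 + 25·4 = 107.
Check: 107 mod 9 = 8, 107 mod 25 = 7.

107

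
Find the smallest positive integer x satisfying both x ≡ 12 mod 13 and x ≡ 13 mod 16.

x ≡ 12 (mod 13) gives x ∈ {12, 25, 38, 51, 64, 77}.
The first of these with x mod 16 = 13 is 77.

77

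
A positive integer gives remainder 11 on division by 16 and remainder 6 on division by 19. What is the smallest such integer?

Since 19·11 ≡ 1 (mod 16), take x = 6 + 19·((11−6)·11 mod 16) = 6 + 19·7 = 139.
Check: 139 mod 16 = 11, 139 mod 19 = 6.

139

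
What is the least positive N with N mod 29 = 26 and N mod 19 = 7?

26

Since 19·26 ≡ 1 (mod 29), take x = 7 + 19·((26−7)·26 mod 29) = 7 + 19·1 = 26.
Check: 26 mod 29 = 26, 26 mod 19 = 7.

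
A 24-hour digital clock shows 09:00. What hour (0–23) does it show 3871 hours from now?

Dividing 3871 by 24 gives quotient 161 and remainder 7.
(9 + 7) mod 24 = 16.

16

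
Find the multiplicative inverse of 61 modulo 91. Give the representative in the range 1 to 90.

91 = 1·61 + 30
61 = 2·30 + 1
30 = 30·1 + 0
Back-substituting gives 61·3 ≡ 1 (mod 91).

3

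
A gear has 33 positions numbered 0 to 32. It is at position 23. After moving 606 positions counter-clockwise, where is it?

606 = 18·33 + 12, so 606 mod 33 = 12.
(23 − 12) mod 33 = 11.

11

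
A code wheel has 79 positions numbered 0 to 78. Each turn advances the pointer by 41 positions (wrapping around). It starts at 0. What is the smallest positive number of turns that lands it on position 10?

41⁻¹ ≡ 27 (mod 79) because 41·27 = 1107 = 14·79 + 1.
Multiplying both sides by 27: x ≡ 27·10 = 270 ≡ 33 (mod 79).
Check: 41·33 = 1353 = 17·79 + 10.

33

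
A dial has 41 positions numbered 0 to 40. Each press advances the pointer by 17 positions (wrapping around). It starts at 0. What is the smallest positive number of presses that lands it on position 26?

The inverse of 17 mod 41 is 29 (since 17·29 = 493 ≡ 1).
So x ≡ 29·26 = 754 ≡ 16 (mod 41).

16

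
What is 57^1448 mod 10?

1

The units digit of 57^n cycles with period 4: 7, 9, 3, 1, …
1448 mod 4 = 0, so the last digit matches 7^4 = 1.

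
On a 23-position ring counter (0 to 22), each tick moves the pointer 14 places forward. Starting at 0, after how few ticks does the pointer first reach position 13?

19

14⁻¹ ≡ 5 (mod 23) because 14·5 = 70 = 3·23 + 1.
Multiplying both sides by 5: x ≡ 5·13 = 65 ≡ 19 (mod 23).
Check: 14·19 = 266 = 11·23 + 13.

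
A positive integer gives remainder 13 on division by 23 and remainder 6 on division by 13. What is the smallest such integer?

266

x ≡ 6 (mod 13) gives x ∈ {6, 19, 32, 45, 58, 71, 84, 97, …}.
The first of these with x mod 23 = 13 is 266.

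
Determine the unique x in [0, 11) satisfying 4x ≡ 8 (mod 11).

2

The inverse of 4 mod 11 is 3 (since 4·3 = 12 ≡ 1).
Multiplying both sides by 3: x ≡ 3·8 = 24 ≡ 2 (mod 11).
Check: 4·2 = 8 = 0·11 + 8.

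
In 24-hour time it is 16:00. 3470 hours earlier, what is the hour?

3470 mod 24 = 14 (since 144·24 = 3456).
(16 − 14) mod 24 = 2.

2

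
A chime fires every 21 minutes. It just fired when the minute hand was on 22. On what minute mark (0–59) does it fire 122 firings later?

4

122·21 = 2562.
2562 = 42·60 + 42, so 2562 mod 60 = 42.
(22 + 42) mod 60 = 4.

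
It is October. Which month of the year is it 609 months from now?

July

Dividing 609 by 12 gives quotient 50 and remainder 9.
October + 9 months → July.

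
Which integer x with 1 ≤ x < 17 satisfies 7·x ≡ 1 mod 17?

7·5 = 35 = 2·17 + 1, so 7⁻¹ ≡ 5 (mod 17).

5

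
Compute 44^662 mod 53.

Square-and-reduce mod 53: 44^1≡44, 44^2≡28, 44^4≡42, 44^8≡15, 44^16≡13, 44^32≡10, 44^64≡47, 44^128≡36, 44^256≡24, 44^512≡46.
662 = 2 + 4 + 16 + 128 + 512, so 44^662 ≡ 28·42·13·36·46 ≡ 47 (mod 53).

47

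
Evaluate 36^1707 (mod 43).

1

Successive squares of 36 mod 43: 36^1≡36, 36^2≡6, 36^4≡36, 36^8≡6, 36^16≡36, 36^32≡6, 36^64≡36, 36^128≡6, 36^256≡36, 36^512≡6, 36^1024≡36.
1707 = 1 + 2 + 8 + 32 + 128 + 512 + 1024, so 36^1707 ≡ 36·6·6·6·6·6·36 ≡ 1 (mod 43).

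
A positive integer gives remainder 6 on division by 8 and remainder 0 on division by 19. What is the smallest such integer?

38

x ≡ 6 (mod 8) gives x ∈ {6, 14, 22, 30, 38}.
The first of these with x mod 19 = 0 is 38.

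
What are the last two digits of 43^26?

49

By repeated squaring mod 100: 43^1≡43, 43^2≡49, 43^4≡1, 43^8≡1, 43^16≡1.
26 = 2 + 8 + 16, so 43^26 ≡ 49·1·1 ≡ 49 (mod 100).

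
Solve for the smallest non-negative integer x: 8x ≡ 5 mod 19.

The inverse of 8 mod 19 is 12 (since 8·12 = 96 ≡ 1).
Multiplying both sides by 12: x ≡ 12·5 = 60 ≡ 3 (mod 19).
Check: 8·3 = 24 = 1·19 + 5.

3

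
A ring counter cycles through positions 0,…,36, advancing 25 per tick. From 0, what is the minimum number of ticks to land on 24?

The inverse of 25 mod 37 is 3 (since 25·3 = 75 ≡ 1).
So x ≡ 3·24 = 72 ≡ 35 (mod 37).

35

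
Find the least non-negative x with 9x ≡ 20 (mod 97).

13

The inverse of 9 mod 97 is 54 (since 9·54 = 486 ≡ 1).
So x ≡ 54·20 = 1080 ≡ 13 (mod 97).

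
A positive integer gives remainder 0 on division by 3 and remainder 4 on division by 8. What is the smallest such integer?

x ≡ 0 (mod 3) gives x ∈ {0, 3, 6, 9, 12}.
The first of these with x mod 8 = 4 is 12.

12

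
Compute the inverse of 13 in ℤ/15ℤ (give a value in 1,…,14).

13·7 = 91 = 6·15 + 1, so 13⁻¹ ≡ 7 (mod 15).

7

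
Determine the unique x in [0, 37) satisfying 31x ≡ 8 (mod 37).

11

The inverse of 31 mod 37 is 6 (since 31·6 = 186 ≡ 1).
So x ≡ 6·8 = 48 ≡ 11 (mod 37).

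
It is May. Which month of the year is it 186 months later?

186 − 15·12 = 6, so 186 ≡ 6 (mod 12).
May + 6 months → November.

November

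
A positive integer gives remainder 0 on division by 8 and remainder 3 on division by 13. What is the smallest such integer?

16

Since 13·5 ≡ 1 (mod 8), take x = 3 + 13·((0−3)·5 mod 8) = 3 + 13·1 = 16.
Check: 16 mod 8 = 0, 16 mod 13 = 3.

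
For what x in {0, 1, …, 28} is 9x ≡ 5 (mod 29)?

The inverse of 9 mod 29 is 13 (since 9·13 = 117 ≡ 1).
Multiplying both sides by 13: x ≡ 13·5 = 65 ≡ 7 (mod 29).
Check: 9·7 = 63 = 2·29 + 5.

7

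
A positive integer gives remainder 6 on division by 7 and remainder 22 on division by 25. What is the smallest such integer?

x ≡ 6 (mod 7) gives x ∈ {6, 13, 20, 27, 34, 41, 48, 55, …}.
The first of these with x mod 25 = 22 is 97.

97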